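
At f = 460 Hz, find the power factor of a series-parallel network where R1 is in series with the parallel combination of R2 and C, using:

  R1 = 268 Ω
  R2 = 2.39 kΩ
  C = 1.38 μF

Step 1 — Angular frequency: ω = 2π·f = 2π·460 = 2890 rad/s.
Step 2 — Component impedances:
  R1: Z = R = 268 Ω
  R2: Z = R = 2390 Ω
  C: Z = 1/(jωC) = -j/(ω·C) = 0 - j250.7 Ω
Step 3 — Parallel branch: R2 || C = 1/(1/R2 + 1/C) = 26.01 - j248 Ω.
Step 4 — Series with R1: Z_total = R1 + (R2 || C) = 294 - j248 Ω = 384.6∠-40.1° Ω.
Step 5 — Power factor: PF = cos(φ) = Re(Z)/|Z| = 294/384.6 = 0.7644.
Step 6 — Type: Im(Z) = -248 ⇒ leading (phase φ = -40.1°).

PF = 0.7644 (leading, φ = -40.1°)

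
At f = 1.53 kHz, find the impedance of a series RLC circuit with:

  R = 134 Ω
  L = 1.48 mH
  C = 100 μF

Step 1 — Angular frequency: ω = 2π·f = 2π·1530 = 9613 rad/s.
Step 2 — Component impedances:
  R: Z = R = 134 Ω
  L: Z = jωL = j·9613·0.00148 = 0 + j14.23 Ω
  C: Z = 1/(jωC) = -j/(ω·C) = 0 - j1.04 Ω
Step 3 — Series combination: Z_total = R + L + C = 134 + j13.19 Ω = 134.6∠5.6° Ω.

Z = 134 + j13.19 Ω = 134.6∠5.6° Ω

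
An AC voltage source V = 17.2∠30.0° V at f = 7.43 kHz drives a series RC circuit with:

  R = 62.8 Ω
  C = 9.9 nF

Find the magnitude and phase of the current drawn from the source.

Step 1 — Angular frequency: ω = 2π·f = 2π·7430 = 4.668e+04 rad/s.
Step 2 — Component impedances:
  R: Z = R = 62.8 Ω
  C: Z = 1/(jωC) = -j/(ω·C) = 0 - j2164 Ω
Step 3 — Series combination: Z_total = R + C = 62.8 - j2164 Ω = 2165∠-88.3° Ω.
Step 4 — Source phasor: V = 17.2∠30.0° V = 14.9 + j8.6 V.
Step 5 — Ohm's law: I = V / Z_total = (14.9 + j8.6) / (62.8 - j2164) = -0.003772 + j0.006994 A.
Step 6 — Convert to polar: |I| = 0.007946 A, ∠I = 118.3°.

I = 0.007946∠118.3° A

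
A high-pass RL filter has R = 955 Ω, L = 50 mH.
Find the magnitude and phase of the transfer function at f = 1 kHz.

Step 1 — Angular frequency: ω = 2π·1000 = 6283 rad/s.
Step 2 — Transfer function: H(jω) = jωL/(R + jωL).
Step 3 — Numerator jωL = j·314.2; denominator R + jωL = 955 + j314.2.
Step 4 — H = 0.09765 + j0.2968.
Step 5 — Magnitude: |H| = 0.3125 (-10.1 dB); phase: φ = 71.8°.

|H| = 0.3125 (-10.1 dB), φ = 71.8°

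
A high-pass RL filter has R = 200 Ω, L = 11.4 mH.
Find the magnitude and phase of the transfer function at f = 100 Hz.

Step 1 — Angular frequency: ω = 2π·100 = 628.3 rad/s.
Step 2 — Transfer function: H(jω) = jωL/(R + jωL).
Step 3 — Numerator jωL = j·7.163; denominator R + jωL = 200 + j7.163.
Step 4 — H = 0.001281 + j0.03577.
Step 5 — Magnitude: |H| = 0.03579 (-28.9 dB); phase: φ = 87.9°.

|H| = 0.03579 (-28.9 dB), φ = 87.9°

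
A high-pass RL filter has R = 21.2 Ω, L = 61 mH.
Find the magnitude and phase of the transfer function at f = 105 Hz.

Step 1 — Angular frequency: ω = 2π·105 = 659.7 rad/s.
Step 2 — Transfer function: H(jω) = jωL/(R + jωL).
Step 3 — Numerator jωL = j·40.24; denominator R + jωL = 21.2 + j40.24.
Step 4 — H = 0.7828 + j0.4124.
Step 5 — Magnitude: |H| = 0.8847 (-1.1 dB); phase: φ = 27.8°.

|H| = 0.8847 (-1.1 dB), φ = 27.8°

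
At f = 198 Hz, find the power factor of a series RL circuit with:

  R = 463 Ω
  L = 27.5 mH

Step 1 — Angular frequency: ω = 2π·f = 2π·198 = 1244 rad/s.
Step 2 — Component impedances:
  R: Z = R = 463 Ω
  L: Z = jωL = j·1244·0.0275 = 0 + j34.21 Ω
Step 3 — Series combination: Z_total = R + L = 463 + j34.21 Ω = 464.3∠4.2° Ω.
Step 4 — Power factor: PF = cos(φ) = Re(Z)/|Z| = 463/464.26 = 0.9973.
Step 5 — Type: Im(Z) = 34.21 ⇒ lagging (phase φ = 4.2°).

PF = 0.9973 (lagging, φ = 4.2°)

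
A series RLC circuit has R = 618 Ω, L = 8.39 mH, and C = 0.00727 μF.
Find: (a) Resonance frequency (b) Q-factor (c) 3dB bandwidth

Step 1 — Resonance: ω₀ = 1/√(LC) = 1/√(0.00839·7.27e-09) = 1.28e+05 rad/s.
Step 2 — f₀ = ω₀/(2π) = 2.038e+04 Hz.
Step 3 — Series Q: Q = ω₀L/R = 1.28e+05·0.00839/618 = 1.738.
Step 4 — Bandwidth: Δω = ω₀/Q = 7.366e+04 rad/s; BW = Δω/(2π) = 1.172e+04 Hz.

(a) f₀ = 2.038e+04 Hz  (b) Q = 1.738  (c) BW = 1.172e+04 Hz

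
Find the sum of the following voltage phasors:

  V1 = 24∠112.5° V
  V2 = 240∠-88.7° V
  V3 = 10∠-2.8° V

Step 1 — Convert each phasor to rectangular form:
  V1 = 24·(cos(112.5°) + j·sin(112.5°)) = -9.184 + j22.17 V
  V2 = 240·(cos(-88.7°) + j·sin(-88.7°)) = 5.445 - j239.9 V
  V3 = 10·(cos(-2.8°) + j·sin(-2.8°)) = 9.988 - j0.4885 V
Step 2 — Sum components: V_total = 6.249 - j218.3 V.
Step 3 — Convert to polar: |V_total| = 218.3 V, ∠V_total = -88.4°.

V_total = 218.3∠-88.4° V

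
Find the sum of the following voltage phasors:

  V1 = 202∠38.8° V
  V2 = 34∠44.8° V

Step 1 — Convert each phasor to rectangular form:
  V1 = 202·(cos(38.8°) + j·sin(38.8°)) = 157.4 + j126.6 V
  V2 = 34·(cos(44.8°) + j·sin(44.8°)) = 24.13 + j23.96 V
Step 2 — Sum components: V_total = 181.6 + j150.5 V.
Step 3 — Convert to polar: |V_total| = 235.8 V, ∠V_total = 39.7°.

V_total = 235.8∠39.7° V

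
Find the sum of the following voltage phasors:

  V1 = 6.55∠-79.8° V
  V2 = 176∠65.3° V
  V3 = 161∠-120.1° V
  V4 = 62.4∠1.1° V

Step 1 — Convert each phasor to rectangular form:
  V1 = 6.55·(cos(-79.8°) + j·sin(-79.8°)) = 1.16 - j6.446 V
  V2 = 176·(cos(65.3°) + j·sin(65.3°)) = 73.54 + j159.9 V
  V3 = 161·(cos(-120.1°) + j·sin(-120.1°)) = -80.74 - j139.3 V
  V4 = 62.4·(cos(1.1°) + j·sin(1.1°)) = 62.39 + j1.198 V
Step 2 — Sum components: V_total = 56.35 + j15.36 V.
Step 3 — Convert to polar: |V_total| = 58.41 V, ∠V_total = 15.2°.

V_total = 58.41∠15.2° V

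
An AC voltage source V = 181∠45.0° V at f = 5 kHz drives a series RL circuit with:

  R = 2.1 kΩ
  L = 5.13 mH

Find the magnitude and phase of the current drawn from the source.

Step 1 — Angular frequency: ω = 2π·f = 2π·5000 = 3.142e+04 rad/s.
Step 2 — Component impedances:
  R: Z = R = 2100 Ω
  L: Z = jωL = j·3.142e+04·0.00513 = 0 + j161.2 Ω
Step 3 — Series combination: Z_total = R + L = 2100 + j161.2 Ω = 2106∠4.4° Ω.
Step 4 — Source phasor: V = 181∠45.0° V = 128 + j128 V.
Step 5 — Ohm's law: I = V / Z_total = (128 + j128) / (2100 + j161.2) = 0.06524 + j0.05594 A.
Step 6 — Convert to polar: |I| = 0.08594 A, ∠I = 40.6°.

I = 0.08594∠40.6° A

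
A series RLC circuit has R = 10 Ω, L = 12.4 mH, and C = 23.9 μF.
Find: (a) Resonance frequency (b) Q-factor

Step 1 — Resonance condition Im(Z)=0 gives ω₀ = 1/√(LC).
Step 2 — ω₀ = 1/√(0.0124·2.39e-05) = 1837 rad/s.
Step 3 — f₀ = ω₀/(2π) = 292.4 Hz.
Step 4 — Series Q: Q = ω₀L/R = 1837·0.0124/10 = 2.278.

(a) f₀ = 292.4 Hz  (b) Q = 2.278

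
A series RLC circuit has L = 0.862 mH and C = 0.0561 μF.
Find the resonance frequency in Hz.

Step 1 — Resonance condition Im(Z)=0 gives ω₀ = 1/√(LC).
Step 2 — ω₀ = 1/√(0.000862·5.61e-08) = 1.438e+05 rad/s.
Step 3 — f₀ = ω₀/(2π) = 2.289e+04 Hz.

f₀ = 2.289e+04 Hz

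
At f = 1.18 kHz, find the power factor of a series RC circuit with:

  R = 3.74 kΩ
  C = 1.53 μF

Step 1 — Angular frequency: ω = 2π·f = 2π·1180 = 7414 rad/s.
Step 2 — Component impedances:
  R: Z = R = 3740 Ω
  C: Z = 1/(jωC) = -j/(ω·C) = 0 - j88.15 Ω
Step 3 — Series combination: Z_total = R + C = 3740 - j88.15 Ω = 3741∠-1.4° Ω.
Step 4 — Power factor: PF = cos(φ) = Re(Z)/|Z| = 3740/3741 = 0.9997.
Step 5 — Type: Im(Z) = -88.15 ⇒ leading (phase φ = -1.4°).

PF = 0.9997 (leading, φ = -1.4°)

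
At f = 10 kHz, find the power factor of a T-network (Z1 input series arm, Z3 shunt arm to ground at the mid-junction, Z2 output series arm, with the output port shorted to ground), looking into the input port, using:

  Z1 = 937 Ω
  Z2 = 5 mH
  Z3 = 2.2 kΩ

Step 1 — Angular frequency: ω = 2π·f = 2π·1e+04 = 6.283e+04 rad/s.
Step 2 — Component impedances:
  Z1: Z = R = 937 Ω
  Z2: Z = jωL = j·6.283e+04·0.005 = 0 + j314.2 Ω
  Z3: Z = R = 2200 Ω
Step 3 — With the output port shorted to ground, the output series arm Z2 runs from the junction to ground; the shunt arm Z3 also runs from the junction to ground. They appear in parallel: Z3 || Z2 = 43.97 + j307.9 Ω.
Step 4 — Series with input arm Z1: Z_in = Z1 + (Z3 || Z2) = 981 + j307.9 Ω = 1028∠17.4° Ω.
Step 5 — Power factor: PF = cos(φ) = Re(Z)/|Z| = 980.965/1028.15 = 0.9541.
Step 6 — Type: Im(Z) = 307.9 ⇒ lagging (phase φ = 17.4°).

PF = 0.9541 (lagging, φ = 17.4°)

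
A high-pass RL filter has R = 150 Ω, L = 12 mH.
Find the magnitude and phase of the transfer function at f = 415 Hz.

Step 1 — Angular frequency: ω = 2π·415 = 2608 rad/s.
Step 2 — Transfer function: H(jω) = jωL/(R + jωL).
Step 3 — Numerator jωL = j·31.29; denominator R + jωL = 150 + j31.29.
Step 4 — H = 0.0417 + j0.1999.
Step 5 — Magnitude: |H| = 0.2042 (-13.8 dB); phase: φ = 78.2°.

|H| = 0.2042 (-13.8 dB), φ = 78.2°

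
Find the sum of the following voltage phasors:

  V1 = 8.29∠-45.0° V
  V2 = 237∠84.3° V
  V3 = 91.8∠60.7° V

Step 1 — Convert each phasor to rectangular form:
  V1 = 8.29·(cos(-45.0°) + j·sin(-45.0°)) = 5.862 - j5.862 V
  V2 = 237·(cos(84.3°) + j·sin(84.3°)) = 23.54 + j235.8 V
  V3 = 91.8·(cos(60.7°) + j·sin(60.7°)) = 44.93 + j80.06 V
Step 2 — Sum components: V_total = 74.33 + j310 V.
Step 3 — Convert to polar: |V_total| = 318.8 V, ∠V_total = 76.5°.

V_total = 318.8∠76.5° V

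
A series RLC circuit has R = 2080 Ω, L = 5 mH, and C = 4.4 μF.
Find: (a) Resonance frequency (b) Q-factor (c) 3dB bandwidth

Step 1 — Resonance: ω₀ = 1/√(LC) = 1/√(0.005·4.4e-06) = 6742 rad/s.
Step 2 — f₀ = ω₀/(2π) = 1073 Hz.
Step 3 — Series Q: Q = ω₀L/R = 6742·0.005/2080 = 0.01621.
Step 4 — Bandwidth: Δω = ω₀/Q = 4.16e+05 rad/s; BW = Δω/(2π) = 6.621e+04 Hz.

(a) f₀ = 1073 Hz  (b) Q = 0.01621  (c) BW = 6.621e+04 Hz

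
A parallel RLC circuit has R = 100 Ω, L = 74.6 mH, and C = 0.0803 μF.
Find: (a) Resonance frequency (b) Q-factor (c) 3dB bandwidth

Step 1 — Resonance: ω₀ = 1/√(LC) = 1/√(0.0746·8.03e-08) = 1.292e+04 rad/s.
Step 2 — f₀ = ω₀/(2π) = 2056 Hz.
Step 3 — Parallel Q: Q = R/(ω₀L) = 100/(1.292e+04·0.0746) = 0.1038.
Step 4 — Bandwidth: Δω = ω₀/Q = 1.245e+05 rad/s; BW = Δω/(2π) = 1.982e+04 Hz.

(a) f₀ = 2056 Hz  (b) Q = 0.1038  (c) BW = 1.982e+04 Hz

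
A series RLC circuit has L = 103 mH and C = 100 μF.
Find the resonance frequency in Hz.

Step 1 — Resonance condition Im(Z)=0 gives ω₀ = 1/√(LC).
Step 2 — ω₀ = 1/√(0.103·0.0001) = 311.6 rad/s.
Step 3 — f₀ = ω₀/(2π) = 49.59 Hz.

f₀ = 49.59 Hz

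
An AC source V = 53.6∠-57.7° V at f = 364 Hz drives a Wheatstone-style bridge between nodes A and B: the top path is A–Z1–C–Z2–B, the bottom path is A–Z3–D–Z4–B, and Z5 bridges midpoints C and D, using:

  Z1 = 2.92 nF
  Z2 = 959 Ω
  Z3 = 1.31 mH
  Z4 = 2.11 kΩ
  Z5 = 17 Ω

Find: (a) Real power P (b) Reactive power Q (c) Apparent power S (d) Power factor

Step 1 — Angular frequency: ω = 2π·f = 2π·364 = 2287 rad/s.
Step 2 — Component impedances:
  Z1: Z = 1/(jωC) = -j/(ω·C) = 0 - j1.497e+05 Ω
  Z2: Z = R = 959 Ω
  Z3: Z = jωL = j·2287·0.00131 = 0 + j2.996 Ω
  Z4: Z = R = 2110 Ω
  Z5: Z = R = 17 Ω
Step 3 — Bridge requires nodal analysis (the Z5 bridge couples midpoints C and D, so the two paths cannot be reduced to a simple series/parallel combination). Setting node B to ground and injecting 1 A at node A, the 3-node admittance system at A, C, D solves to V_A = Z_AB = 667.3 + j2.995 Ω = 667.3∠0.3° Ω.
Step 4 — Source phasor: V = 53.6∠-57.7° V = 28.64 - j45.31 V.
Step 5 — Current: I = V / Z = 0.04261 - j0.06808 A = 0.08032∠-58.0° A.
Step 6 — Complex power: S = V·I* = 4.305 + j0.01932 VA.
Step 7 — Real power: P = Re(S) = 4.305 W.
Step 8 — Reactive power: Q = Im(S) = 0.01932 VAR.
Step 9 — Apparent power: |S| = 4.305 VA.
Step 10 — Power factor: PF = P/|S| = 1 (lagging).

(a) P = 4.305 W  (b) Q = 0.01932 VAR  (c) S = 4.305 VA  (d) PF = 1 (lagging)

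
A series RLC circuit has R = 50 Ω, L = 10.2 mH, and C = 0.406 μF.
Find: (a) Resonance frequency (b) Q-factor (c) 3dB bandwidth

Step 1 — Resonance: ω₀ = 1/√(LC) = 1/√(0.0102·4.06e-07) = 1.554e+04 rad/s.
Step 2 — f₀ = ω₀/(2π) = 2473 Hz.
Step 3 — Series Q: Q = ω₀L/R = 1.554e+04·0.0102/50 = 3.17.
Step 4 — Bandwidth: Δω = ω₀/Q = 4902 rad/s; BW = Δω/(2π) = 780.2 Hz.

(a) f₀ = 2473 Hz  (b) Q = 3.17  (c) BW = 780.2 Hz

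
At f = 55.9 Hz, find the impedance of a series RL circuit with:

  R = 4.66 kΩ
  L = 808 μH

Step 1 — Angular frequency: ω = 2π·f = 2π·55.9 = 351.2 rad/s.
Step 2 — Component impedances:
  R: Z = R = 4660 Ω
  L: Z = jωL = j·351.2·0.000808 = 0 + j0.2838 Ω
Step 3 — Series combination: Z_total = R + L = 4660 + j0.2838 Ω = 4660∠0.0° Ω.

Z = 4660 + j0.2838 Ω = 4660∠0.0° Ω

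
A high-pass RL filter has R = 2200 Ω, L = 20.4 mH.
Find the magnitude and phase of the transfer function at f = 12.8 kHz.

Step 1 — Angular frequency: ω = 2π·1.28e+04 = 8.042e+04 rad/s.
Step 2 — Transfer function: H(jω) = jωL/(R + jωL).
Step 3 — Numerator jωL = j·1641; denominator R + jωL = 2200 + j1641.
Step 4 — H = 0.3574 + j0.4792.
Step 5 — Magnitude: |H| = 0.5978 (-4.5 dB); phase: φ = 53.3°.

|H| = 0.5978 (-4.5 dB), φ = 53.3°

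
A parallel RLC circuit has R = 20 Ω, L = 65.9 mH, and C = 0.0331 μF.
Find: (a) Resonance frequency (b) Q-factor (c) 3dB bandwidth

Step 1 — Resonance: ω₀ = 1/√(LC) = 1/√(0.0659·3.31e-08) = 2.141e+04 rad/s.
Step 2 — f₀ = ω₀/(2π) = 3408 Hz.
Step 3 — Parallel Q: Q = R/(ω₀L) = 20/(2.141e+04·0.0659) = 0.01417.
Step 4 — Bandwidth: Δω = ω₀/Q = 1.511e+06 rad/s; BW = Δω/(2π) = 2.404e+05 Hz.

(a) f₀ = 3408 Hz  (b) Q = 0.01417  (c) BW = 2.404e+05 Hz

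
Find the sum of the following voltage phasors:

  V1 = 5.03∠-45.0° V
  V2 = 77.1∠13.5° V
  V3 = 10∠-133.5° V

Step 1 — Convert each phasor to rectangular form:
  V1 = 5.03·(cos(-45.0°) + j·sin(-45.0°)) = 3.557 - j3.557 V
  V2 = 77.1·(cos(13.5°) + j·sin(13.5°)) = 74.97 + j18 V
  V3 = 10·(cos(-133.5°) + j·sin(-133.5°)) = -6.884 - j7.254 V
Step 2 — Sum components: V_total = 71.64 + j7.188 V.
Step 3 — Convert to polar: |V_total| = 72 V, ∠V_total = 5.7°.

V_total = 72∠5.7° V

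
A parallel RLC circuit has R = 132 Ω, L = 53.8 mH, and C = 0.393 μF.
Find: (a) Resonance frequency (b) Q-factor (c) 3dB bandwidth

Step 1 — Resonance: ω₀ = 1/√(LC) = 1/√(0.0538·3.93e-07) = 6877 rad/s.
Step 2 — f₀ = ω₀/(2π) = 1095 Hz.
Step 3 — Parallel Q: Q = R/(ω₀L) = 132/(6877·0.0538) = 0.3568.
Step 4 — Bandwidth: Δω = ω₀/Q = 1.928e+04 rad/s; BW = Δω/(2π) = 3068 Hz.

(a) f₀ = 1095 Hz  (b) Q = 0.3568  (c) BW = 3068 Hz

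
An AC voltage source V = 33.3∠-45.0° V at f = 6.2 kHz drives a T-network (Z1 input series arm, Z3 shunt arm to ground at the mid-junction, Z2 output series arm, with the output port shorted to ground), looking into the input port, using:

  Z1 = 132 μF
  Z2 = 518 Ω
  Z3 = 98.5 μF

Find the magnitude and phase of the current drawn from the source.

Step 1 — Angular frequency: ω = 2π·f = 2π·6200 = 3.896e+04 rad/s.
Step 2 — Component impedances:
  Z1: Z = 1/(jωC) = -j/(ω·C) = 0 - j0.1945 Ω
  Z2: Z = R = 518 Ω
  Z3: Z = 1/(jωC) = -j/(ω·C) = 0 - j0.2606 Ω
Step 3 — With the output port shorted to ground, the output series arm Z2 runs from the junction to ground; the shunt arm Z3 also runs from the junction to ground. They appear in parallel: Z3 || Z2 = 0.0001311 - j0.2606 Ω.
Step 4 — Series with input arm Z1: Z_in = Z1 + (Z3 || Z2) = 0.0001311 - j0.4551 Ω = 0.4551∠-90.0° Ω.
Step 5 — Source phasor: V = 33.3∠-45.0° V = 23.55 - j23.55 V.
Step 6 — Ohm's law: I = V / Z_total = (23.55 - j23.55) / (0.0001311 - j0.4551) = 51.76 + j51.73 A.
Step 7 — Convert to polar: |I| = 73.17 A, ∠I = 45.0°.

I = 73.17∠45.0° A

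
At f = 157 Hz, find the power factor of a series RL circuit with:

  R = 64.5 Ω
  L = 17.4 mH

Step 1 — Angular frequency: ω = 2π·f = 2π·157 = 986.5 rad/s.
Step 2 — Component impedances:
  R: Z = R = 64.5 Ω
  L: Z = jωL = j·986.5·0.0174 = 0 + j17.16 Ω
Step 3 — Series combination: Z_total = R + L = 64.5 + j17.16 Ω = 66.74∠14.9° Ω.
Step 4 — Power factor: PF = cos(φ) = Re(Z)/|Z| = 64.5/66.74 = 0.9664.
Step 5 — Type: Im(Z) = 17.16 ⇒ lagging (phase φ = 14.9°).

PF = 0.9664 (lagging, φ = 14.9°)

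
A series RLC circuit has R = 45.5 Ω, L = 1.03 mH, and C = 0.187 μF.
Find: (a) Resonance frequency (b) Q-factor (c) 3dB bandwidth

Step 1 — Resonance: ω₀ = 1/√(LC) = 1/√(0.00103·1.87e-07) = 7.205e+04 rad/s.
Step 2 — f₀ = ω₀/(2π) = 1.147e+04 Hz.
Step 3 — Series Q: Q = ω₀L/R = 7.205e+04·0.00103/45.5 = 1.631.
Step 4 — Bandwidth: Δω = ω₀/Q = 4.417e+04 rad/s; BW = Δω/(2π) = 7031 Hz.

(a) f₀ = 1.147e+04 Hz  (b) Q = 1.631  (c) BW = 7031 Hz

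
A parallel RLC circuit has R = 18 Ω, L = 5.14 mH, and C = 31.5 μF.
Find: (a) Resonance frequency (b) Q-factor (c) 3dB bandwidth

Step 1 — Resonance: ω₀ = 1/√(LC) = 1/√(0.00514·3.15e-05) = 2485 rad/s.
Step 2 — f₀ = ω₀/(2π) = 395.5 Hz.
Step 3 — Parallel Q: Q = R/(ω₀L) = 18/(2485·0.00514) = 1.409.
Step 4 — Bandwidth: Δω = ω₀/Q = 1764 rad/s; BW = Δω/(2π) = 280.7 Hz.

(a) f₀ = 395.5 Hz  (b) Q = 1.409  (c) BW = 280.7 Hz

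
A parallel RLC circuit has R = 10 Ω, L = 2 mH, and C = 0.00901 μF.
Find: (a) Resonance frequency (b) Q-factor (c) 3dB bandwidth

Step 1 — Resonance: ω₀ = 1/√(LC) = 1/√(0.002·9.01e-09) = 2.356e+05 rad/s.
Step 2 — f₀ = ω₀/(2π) = 3.749e+04 Hz.
Step 3 — Parallel Q: Q = R/(ω₀L) = 10/(2.356e+05·0.002) = 0.02122.
Step 4 — Bandwidth: Δω = ω₀/Q = 1.11e+07 rad/s; BW = Δω/(2π) = 1.766e+06 Hz.

(a) f₀ = 3.749e+04 Hz  (b) Q = 0.02122  (c) BW = 1.766e+06 Hz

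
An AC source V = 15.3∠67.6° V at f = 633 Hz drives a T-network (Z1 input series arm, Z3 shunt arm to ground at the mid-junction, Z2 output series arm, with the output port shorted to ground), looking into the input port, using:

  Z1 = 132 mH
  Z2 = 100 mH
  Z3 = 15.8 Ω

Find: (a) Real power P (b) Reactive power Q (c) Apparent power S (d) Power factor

Step 1 — Angular frequency: ω = 2π·f = 2π·633 = 3977 rad/s.
Step 2 — Component impedances:
  Z1: Z = jωL = j·3977·0.132 = 0 + j525 Ω
  Z2: Z = jωL = j·3977·0.1 = 0 + j397.7 Ω
  Z3: Z = R = 15.8 Ω
Step 3 — With the output port shorted to ground, the output series arm Z2 runs from the junction to ground; the shunt arm Z3 also runs from the junction to ground. They appear in parallel: Z3 || Z2 = 15.78 + j0.6267 Ω.
Step 4 — Series with input arm Z1: Z_in = Z1 + (Z3 || Z2) = 15.78 + j525.6 Ω = 525.9∠88.3° Ω.
Step 5 — Source phasor: V = 15.3∠67.6° V = 5.83 + j14.15 V.
Step 6 — Current: I = V / Z = 0.02722 - j0.01028 A = 0.0291∠-20.7° A.
Step 7 — Complex power: S = V·I* = 0.01335 + j0.445 VA.
Step 8 — Real power: P = Re(S) = 0.01335 W.
Step 9 — Reactive power: Q = Im(S) = 0.445 VAR.
Step 10 — Apparent power: |S| = 0.4452 VA.
Step 11 — Power factor: PF = P/|S| = 0.03 (lagging).

(a) P = 0.01335 W  (b) Q = 0.445 VAR  (c) S = 0.4452 VA  (d) PF = 0.03 (lagging)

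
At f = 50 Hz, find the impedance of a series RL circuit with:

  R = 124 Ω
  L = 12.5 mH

Step 1 — Angular frequency: ω = 2π·f = 2π·50 = 314.2 rad/s.
Step 2 — Component impedances:
  R: Z = R = 124 Ω
  L: Z = jωL = j·314.2·0.0125 = 0 + j3.927 Ω
Step 3 — Series combination: Z_total = R + L = 124 + j3.927 Ω = 124.1∠1.8° Ω.

Z = 124 + j3.927 Ω = 124.1∠1.8° Ω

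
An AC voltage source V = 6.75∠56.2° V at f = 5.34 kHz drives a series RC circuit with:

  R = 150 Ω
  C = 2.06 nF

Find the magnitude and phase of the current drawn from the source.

Step 1 — Angular frequency: ω = 2π·f = 2π·5340 = 3.355e+04 rad/s.
Step 2 — Component impedances:
  R: Z = R = 150 Ω
  C: Z = 1/(jωC) = -j/(ω·C) = 0 - j1.447e+04 Ω
Step 3 — Series combination: Z_total = R + C = 150 - j1.447e+04 Ω = 1.447e+04∠-89.4° Ω.
Step 4 — Source phasor: V = 6.75∠56.2° V = 3.755 + j5.609 V.
Step 5 — Ohm's law: I = V / Z_total = (3.755 + j5.609) / (150 - j1.447e+04) = -0.000385 + j0.0002635 A.
Step 6 — Convert to polar: |I| = 0.0004665 A, ∠I = 145.6°.

I = 0.0004665∠145.6° A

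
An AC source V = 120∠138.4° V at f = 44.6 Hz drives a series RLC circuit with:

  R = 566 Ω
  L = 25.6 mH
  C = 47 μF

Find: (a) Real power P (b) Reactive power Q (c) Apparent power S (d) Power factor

Step 1 — Angular frequency: ω = 2π·f = 2π·44.6 = 280.2 rad/s.
Step 2 — Component impedances:
  R: Z = R = 566 Ω
  L: Z = jωL = j·280.2·0.0256 = 0 + j7.174 Ω
  C: Z = 1/(jωC) = -j/(ω·C) = 0 - j75.93 Ω
Step 3 — Series combination: Z_total = R + L + C = 566 - j68.75 Ω = 570.2∠-6.9° Ω.
Step 4 — Source phasor: V = 120∠138.4° V = -89.74 + j79.67 V.
Step 5 — Current: I = V / Z = -0.1731 + j0.1197 A = 0.2105∠145.3° A.
Step 6 — Complex power: S = V·I* = 25.07 - j3.045 VA.
Step 7 — Real power: P = Re(S) = 25.07 W.
Step 8 — Reactive power: Q = Im(S) = -3.045 VAR.
Step 9 — Apparent power: |S| = 25.26 VA.
Step 10 — Power factor: PF = P/|S| = 0.9927 (leading).

(a) P = 25.07 W  (b) Q = -3.045 VAR  (c) S = 25.26 VA  (d) PF = 0.9927 (leading)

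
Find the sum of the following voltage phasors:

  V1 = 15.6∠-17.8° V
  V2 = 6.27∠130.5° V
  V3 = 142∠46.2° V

Step 1 — Convert each phasor to rectangular form:
  V1 = 15.6·(cos(-17.8°) + j·sin(-17.8°)) = 14.85 - j4.769 V
  V2 = 6.27·(cos(130.5°) + j·sin(130.5°)) = -4.072 + j4.768 V
  V3 = 142·(cos(46.2°) + j·sin(46.2°)) = 98.28 + j102.5 V
Step 2 — Sum components: V_total = 109.1 + j102.5 V.
Step 3 — Convert to polar: |V_total| = 149.7 V, ∠V_total = 43.2°.

V_total = 149.7∠43.2° V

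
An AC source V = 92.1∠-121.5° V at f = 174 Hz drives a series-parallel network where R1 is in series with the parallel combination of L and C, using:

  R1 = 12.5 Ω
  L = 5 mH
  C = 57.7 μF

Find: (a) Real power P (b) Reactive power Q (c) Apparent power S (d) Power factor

Step 1 — Angular frequency: ω = 2π·f = 2π·174 = 1093 rad/s.
Step 2 — Component impedances:
  R1: Z = R = 12.5 Ω
  L: Z = jωL = j·1093·0.005 = 0 + j5.466 Ω
  C: Z = 1/(jωC) = -j/(ω·C) = 0 - j15.85 Ω
Step 3 — Parallel branch: L || C = 1/(1/L + 1/C) = 0 + j8.343 Ω.
Step 4 — Series with R1: Z_total = R1 + (L || C) = 12.5 + j8.343 Ω = 15.03∠33.7° Ω.
Step 5 — Source phasor: V = 92.1∠-121.5° V = -48.12 - j78.53 V.
Step 6 — Current: I = V / Z = -5.564 - j2.568 A = 6.128∠-155.2° A.
Step 7 — Complex power: S = V·I* = 469.4 + j313.3 VA.
Step 8 — Real power: P = Re(S) = 469.4 W.
Step 9 — Reactive power: Q = Im(S) = 313.3 VAR.
Step 10 — Apparent power: |S| = 564.4 VA.
Step 11 — Power factor: PF = P/|S| = 0.8317 (lagging).

(a) P = 469.4 W  (b) Q = 313.3 VAR  (c) S = 564.4 VA  (d) PF = 0.8317 (lagging)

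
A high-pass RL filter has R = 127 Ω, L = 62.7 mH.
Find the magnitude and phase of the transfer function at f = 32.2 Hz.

Step 1 — Angular frequency: ω = 2π·32.2 = 202.3 rad/s.
Step 2 — Transfer function: H(jω) = jωL/(R + jωL).
Step 3 — Numerator jωL = j·12.69; denominator R + jωL = 127 + j12.69.
Step 4 — H = 0.009878 + j0.0989.
Step 5 — Magnitude: |H| = 0.09939 (-20.1 dB); phase: φ = 84.3°.

|H| = 0.09939 (-20.1 dB), φ = 84.3°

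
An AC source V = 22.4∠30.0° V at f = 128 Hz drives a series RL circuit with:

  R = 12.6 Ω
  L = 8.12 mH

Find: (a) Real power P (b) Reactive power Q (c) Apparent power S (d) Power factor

Step 1 — Angular frequency: ω = 2π·f = 2π·128 = 804.2 rad/s.
Step 2 — Component impedances:
  R: Z = R = 12.6 Ω
  L: Z = jωL = j·804.2·0.00812 = 0 + j6.53 Ω
Step 3 — Series combination: Z_total = R + L = 12.6 + j6.53 Ω = 14.19∠27.4° Ω.
Step 4 — Source phasor: V = 22.4∠30.0° V = 19.4 + j11.2 V.
Step 5 — Current: I = V / Z = 1.577 + j0.07167 A = 1.578∠2.6° A.
Step 6 — Complex power: S = V·I* = 31.39 + j16.27 VA.
Step 7 — Real power: P = Re(S) = 31.39 W.
Step 8 — Reactive power: Q = Im(S) = 16.27 VAR.
Step 9 — Apparent power: |S| = 35.36 VA.
Step 10 — Power factor: PF = P/|S| = 0.8878 (lagging).

(a) P = 31.39 W  (b) Q = 16.27 VAR  (c) S = 35.36 VA  (d) PF = 0.8878 (lagging)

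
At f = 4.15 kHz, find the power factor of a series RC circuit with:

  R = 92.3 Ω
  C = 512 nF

Step 1 — Angular frequency: ω = 2π·f = 2π·4150 = 2.608e+04 rad/s.
Step 2 — Component impedances:
  R: Z = R = 92.3 Ω
  C: Z = 1/(jωC) = -j/(ω·C) = 0 - j74.9 Ω
Step 3 — Series combination: Z_total = R + C = 92.3 - j74.9 Ω = 118.9∠-39.1° Ω.
Step 4 — Power factor: PF = cos(φ) = Re(Z)/|Z| = 92.3/118.87 = 0.7765.
Step 5 — Type: Im(Z) = -74.9 ⇒ leading (phase φ = -39.1°).

PF = 0.7765 (leading, φ = -39.1°)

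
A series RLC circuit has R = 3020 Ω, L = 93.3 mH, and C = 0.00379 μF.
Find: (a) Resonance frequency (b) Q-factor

Step 1 — Resonance condition Im(Z)=0 gives ω₀ = 1/√(LC).
Step 2 — ω₀ = 1/√(0.0933·3.79e-09) = 5.318e+04 rad/s.
Step 3 — f₀ = ω₀/(2π) = 8464 Hz.
Step 4 — Series Q: Q = ω₀L/R = 5.318e+04·0.0933/3020 = 1.643.

(a) f₀ = 8464 Hz  (b) Q = 1.643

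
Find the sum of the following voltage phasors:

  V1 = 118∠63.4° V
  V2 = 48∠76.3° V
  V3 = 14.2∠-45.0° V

Step 1 — Convert each phasor to rectangular form:
  V1 = 118·(cos(63.4°) + j·sin(63.4°)) = 52.84 + j105.5 V
  V2 = 48·(cos(76.3°) + j·sin(76.3°)) = 11.37 + j46.63 V
  V3 = 14.2·(cos(-45.0°) + j·sin(-45.0°)) = 10.04 - j10.04 V
Step 2 — Sum components: V_total = 74.24 + j142.1 V.
Step 3 — Convert to polar: |V_total| = 160.3 V, ∠V_total = 62.4°.

V_total = 160.3∠62.4° V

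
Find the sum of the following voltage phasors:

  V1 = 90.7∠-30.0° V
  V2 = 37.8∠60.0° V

Step 1 — Convert each phasor to rectangular form:
  V1 = 90.7·(cos(-30.0°) + j·sin(-30.0°)) = 78.55 - j45.35 V
  V2 = 37.8·(cos(60.0°) + j·sin(60.0°)) = 18.9 + j32.74 V
Step 2 — Sum components: V_total = 97.45 - j12.61 V.
Step 3 — Convert to polar: |V_total| = 98.26 V, ∠V_total = -7.4°.

V_total = 98.26∠-7.4° V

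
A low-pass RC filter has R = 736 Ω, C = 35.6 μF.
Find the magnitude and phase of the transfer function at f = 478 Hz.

Step 1 — Angular frequency: ω = 2π·478 = 3003 rad/s.
Step 2 — Transfer function: H(jω) = 1/(1 + jωRC).
Step 3 — Denominator: 1 + jωRC = 1 + j·3003·736·3.56e-05 = 1 + j78.69.
Step 4 — H = 0.0001615 - j0.01271.
Step 5 — Magnitude: |H| = 0.01271 (-37.9 dB); phase: φ = -89.3°.

|H| = 0.01271 (-37.9 dB), φ = -89.3°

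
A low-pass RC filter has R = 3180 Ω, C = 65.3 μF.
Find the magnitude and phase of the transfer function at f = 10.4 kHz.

Step 1 — Angular frequency: ω = 2π·1.04e+04 = 6.535e+04 rad/s.
Step 2 — Transfer function: H(jω) = 1/(1 + jωRC).
Step 3 — Denominator: 1 + jωRC = 1 + j·6.535e+04·3180·6.53e-05 = 1 + j1.357e+04.
Step 4 — H = 5.431e-09 - j7.37e-05.
Step 5 — Magnitude: |H| = 7.37e-05 (-82.7 dB); phase: φ = -90.0°.

|H| = 7.37e-05 (-82.7 dB), φ = -90.0°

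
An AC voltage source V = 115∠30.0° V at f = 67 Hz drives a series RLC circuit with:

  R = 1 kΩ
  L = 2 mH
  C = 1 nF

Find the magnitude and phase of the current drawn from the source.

Step 1 — Angular frequency: ω = 2π·f = 2π·67 = 421 rad/s.
Step 2 — Component impedances:
  R: Z = R = 1000 Ω
  L: Z = jωL = j·421·0.002 = 0 + j0.8419 Ω
  C: Z = 1/(jωC) = -j/(ω·C) = 0 - j2.375e+06 Ω
Step 3 — Series combination: Z_total = R + L + C = 1000 - j2.375e+06 Ω = 2.375e+06∠-90.0° Ω.
Step 4 — Source phasor: V = 115∠30.0° V = 99.59 + j57.5 V.
Step 5 — Ohm's law: I = V / Z_total = (99.59 + j57.5) / (1000 - j2.375e+06) = -2.419e-05 + j4.194e-05 A.
Step 6 — Convert to polar: |I| = 4.841e-05 A, ∠I = 120.0°.

I = 4.841e-05∠120.0° A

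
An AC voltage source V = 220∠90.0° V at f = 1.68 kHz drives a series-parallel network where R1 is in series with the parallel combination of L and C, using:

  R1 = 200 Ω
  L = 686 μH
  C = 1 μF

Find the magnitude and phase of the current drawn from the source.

Step 1 — Angular frequency: ω = 2π·f = 2π·1680 = 1.056e+04 rad/s.
Step 2 — Component impedances:
  R1: Z = R = 200 Ω
  L: Z = jωL = j·1.056e+04·0.000686 = 0 + j7.241 Ω
  C: Z = 1/(jωC) = -j/(ω·C) = 0 - j94.74 Ω
Step 3 — Parallel branch: L || C = 1/(1/L + 1/C) = 0 + j7.841 Ω.
Step 4 — Series with R1: Z_total = R1 + (L || C) = 200 + j7.841 Ω = 200.2∠2.2° Ω.
Step 5 — Source phasor: V = 220∠90.0° V = 0 + j220 V.
Step 6 — Ohm's law: I = V / Z_total = (0 + j220) / (200 + j7.841) = 0.04306 + j1.098 A.
Step 7 — Convert to polar: |I| = 1.099 A, ∠I = 87.8°.

I = 1.099∠87.8° A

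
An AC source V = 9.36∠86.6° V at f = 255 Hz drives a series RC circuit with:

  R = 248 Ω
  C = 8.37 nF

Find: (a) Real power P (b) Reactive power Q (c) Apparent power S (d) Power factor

Step 1 — Angular frequency: ω = 2π·f = 2π·255 = 1602 rad/s.
Step 2 — Component impedances:
  R: Z = R = 248 Ω
  C: Z = 1/(jωC) = -j/(ω·C) = 0 - j7.457e+04 Ω
Step 3 — Series combination: Z_total = R + C = 248 - j7.457e+04 Ω = 7.457e+04∠-89.8° Ω.
Step 4 — Source phasor: V = 9.36∠86.6° V = 0.5551 + j9.344 V.
Step 5 — Current: I = V / Z = -0.0001253 + j7.861e-06 A = 0.0001255∠176.4° A.
Step 6 — Complex power: S = V·I* = 3.907e-06 - j0.001175 VA.
Step 7 — Real power: P = Re(S) = 3.907e-06 W.
Step 8 — Reactive power: Q = Im(S) = -0.001175 VAR.
Step 9 — Apparent power: |S| = 0.001175 VA.
Step 10 — Power factor: PF = P/|S| = 0.003326 (leading).

(a) P = 3.907e-06 W  (b) Q = -0.001175 VAR  (c) S = 0.001175 VA  (d) PF = 0.003326 (leading)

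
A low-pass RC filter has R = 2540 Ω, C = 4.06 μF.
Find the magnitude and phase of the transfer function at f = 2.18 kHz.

Step 1 — Angular frequency: ω = 2π·2180 = 1.37e+04 rad/s.
Step 2 — Transfer function: H(jω) = 1/(1 + jωRC).
Step 3 — Denominator: 1 + jωRC = 1 + j·1.37e+04·2540·4.06e-06 = 1 + j141.3.
Step 4 — H = 5.012e-05 - j0.007079.
Step 5 — Magnitude: |H| = 0.007079 (-43.0 dB); phase: φ = -89.6°.

|H| = 0.007079 (-43.0 dB), φ = -89.6°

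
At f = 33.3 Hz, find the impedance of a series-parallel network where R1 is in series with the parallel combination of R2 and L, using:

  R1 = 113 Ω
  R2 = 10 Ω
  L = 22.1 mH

Step 1 — Angular frequency: ω = 2π·f = 2π·33.3 = 209.2 rad/s.
Step 2 — Component impedances:
  R1: Z = R = 113 Ω
  R2: Z = R = 10 Ω
  L: Z = jωL = j·209.2·0.0221 = 0 + j4.624 Ω
Step 3 — Parallel branch: R2 || L = 1/(1/R2 + 1/L) = 1.761 + j3.809 Ω.
Step 4 — Series with R1: Z_total = R1 + (R2 || L) = 114.8 + j3.809 Ω = 114.8∠1.9° Ω.

Z = 114.8 + j3.809 Ω = 114.8∠1.9° Ω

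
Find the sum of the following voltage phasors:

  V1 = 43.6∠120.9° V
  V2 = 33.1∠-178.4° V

Step 1 — Convert each phasor to rectangular form:
  V1 = 43.6·(cos(120.9°) + j·sin(120.9°)) = -22.39 + j37.41 V
  V2 = 33.1·(cos(-178.4°) + j·sin(-178.4°)) = -33.09 - j0.9242 V
Step 2 — Sum components: V_total = -55.48 + j36.49 V.
Step 3 — Convert to polar: |V_total| = 66.4 V, ∠V_total = 146.7°.

V_total = 66.4∠146.7° V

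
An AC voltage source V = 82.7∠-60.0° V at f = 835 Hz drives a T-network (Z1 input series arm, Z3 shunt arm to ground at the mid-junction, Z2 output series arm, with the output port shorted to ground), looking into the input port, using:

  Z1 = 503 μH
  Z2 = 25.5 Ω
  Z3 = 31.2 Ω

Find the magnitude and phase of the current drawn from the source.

Step 1 — Angular frequency: ω = 2π·f = 2π·835 = 5246 rad/s.
Step 2 — Component impedances:
  Z1: Z = jωL = j·5246·0.000503 = 0 + j2.639 Ω
  Z2: Z = R = 25.5 Ω
  Z3: Z = R = 31.2 Ω
Step 3 — With the output port shorted to ground, the output series arm Z2 runs from the junction to ground; the shunt arm Z3 also runs from the junction to ground. They appear in parallel: Z3 || Z2 = 14.03 Ω.
Step 4 — Series with input arm Z1: Z_in = Z1 + (Z3 || Z2) = 14.03 + j2.639 Ω = 14.28∠10.7° Ω.
Step 5 — Source phasor: V = 82.7∠-60.0° V = 41.35 - j71.62 V.
Step 6 — Ohm's law: I = V / Z_total = (41.35 - j71.62) / (14.03 + j2.639) = 1.919 - j5.465 A.
Step 7 — Convert to polar: |I| = 5.792 A, ∠I = -70.7°.

I = 5.792∠-70.7° A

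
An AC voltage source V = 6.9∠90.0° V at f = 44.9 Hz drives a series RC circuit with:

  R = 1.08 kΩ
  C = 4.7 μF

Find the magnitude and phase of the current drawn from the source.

Step 1 — Angular frequency: ω = 2π·f = 2π·44.9 = 282.1 rad/s.
Step 2 — Component impedances:
  R: Z = R = 1080 Ω
  C: Z = 1/(jωC) = -j/(ω·C) = 0 - j754.2 Ω
Step 3 — Series combination: Z_total = R + C = 1080 - j754.2 Ω = 1317∠-34.9° Ω.
Step 4 — Source phasor: V = 6.9∠90.0° V = 0 + j6.9 V.
Step 5 — Ohm's law: I = V / Z_total = (0 + j6.9) / (1080 - j754.2) = -0.002999 + j0.004295 A.
Step 6 — Convert to polar: |I| = 0.005238 A, ∠I = 124.9°.

I = 0.005238∠124.9° A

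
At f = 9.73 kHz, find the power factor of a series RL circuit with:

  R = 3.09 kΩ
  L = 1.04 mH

Step 1 — Angular frequency: ω = 2π·f = 2π·9730 = 6.114e+04 rad/s.
Step 2 — Component impedances:
  R: Z = R = 3090 Ω
  L: Z = jωL = j·6.114e+04·0.00104 = 0 + j63.58 Ω
Step 3 — Series combination: Z_total = R + L = 3090 + j63.58 Ω = 3091∠1.2° Ω.
Step 4 — Power factor: PF = cos(φ) = Re(Z)/|Z| = 3090/3090.7 = 0.9998.
Step 5 — Type: Im(Z) = 63.58 ⇒ lagging (phase φ = 1.2°).

PF = 0.9998 (lagging, φ = 1.2°)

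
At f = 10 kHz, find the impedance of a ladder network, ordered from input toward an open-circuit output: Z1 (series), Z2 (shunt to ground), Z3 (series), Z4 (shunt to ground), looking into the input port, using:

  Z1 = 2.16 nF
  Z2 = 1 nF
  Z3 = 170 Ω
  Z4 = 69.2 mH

Step 1 — Angular frequency: ω = 2π·f = 2π·1e+04 = 6.283e+04 rad/s.
Step 2 — Component impedances:
  Z1: Z = 1/(jωC) = -j/(ω·C) = 0 - j7368 Ω
  Z2: Z = 1/(jωC) = -j/(ω·C) = 0 - j1.592e+04 Ω
  Z3: Z = R = 170 Ω
  Z4: Z = jωL = j·6.283e+04·0.0692 = 0 + j4348 Ω
Step 3 — Ladder network (open output): work backward from the far end, alternating series and parallel combinations. Z_in = 321.7 - j1391 Ω = 1427∠-77.0° Ω.

Z = 321.7 - j1391 Ω = 1427∠-77.0° Ω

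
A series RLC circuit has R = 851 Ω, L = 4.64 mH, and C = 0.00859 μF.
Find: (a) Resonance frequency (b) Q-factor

Step 1 — Resonance condition Im(Z)=0 gives ω₀ = 1/√(LC).
Step 2 — ω₀ = 1/√(0.00464·8.59e-09) = 1.584e+05 rad/s.
Step 3 — f₀ = ω₀/(2π) = 2.521e+04 Hz.
Step 4 — Series Q: Q = ω₀L/R = 1.584e+05·0.00464/851 = 0.8636.

(a) f₀ = 2.521e+04 Hz  (b) Q = 0.8636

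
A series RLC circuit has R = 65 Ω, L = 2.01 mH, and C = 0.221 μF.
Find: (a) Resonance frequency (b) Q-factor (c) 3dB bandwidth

Step 1 — Resonance condition Im(Z)=0 gives ω₀ = 1/√(LC).
Step 2 — ω₀ = 1/√(0.00201·2.21e-07) = 4.745e+04 rad/s.
Step 3 — f₀ = ω₀/(2π) = 7551 Hz.
Step 4 — Series Q: Q = ω₀L/R = 4.745e+04·0.00201/65 = 1.467.
Step 5 — 3dB bandwidth: Δω = ω₀/Q = 3.234e+04 rad/s; BW = Δω/(2π) = 5147 Hz.

(a) f₀ = 7551 Hz  (b) Q = 1.467  (c) BW = 5147 Hz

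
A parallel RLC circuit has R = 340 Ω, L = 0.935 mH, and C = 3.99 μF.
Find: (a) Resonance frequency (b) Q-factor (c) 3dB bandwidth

Step 1 — Resonance: ω₀ = 1/√(LC) = 1/√(0.000935·3.99e-06) = 1.637e+04 rad/s.
Step 2 — f₀ = ω₀/(2π) = 2606 Hz.
Step 3 — Parallel Q: Q = R/(ω₀L) = 340/(1.637e+04·0.000935) = 22.21.
Step 4 — Bandwidth: Δω = ω₀/Q = 737.1 rad/s; BW = Δω/(2π) = 117.3 Hz.

(a) f₀ = 2606 Hz  (b) Q = 22.21  (c) BW = 117.3 Hz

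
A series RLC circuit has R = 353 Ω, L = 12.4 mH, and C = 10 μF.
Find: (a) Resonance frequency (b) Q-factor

Step 1 — Resonance condition Im(Z)=0 gives ω₀ = 1/√(LC).
Step 2 — ω₀ = 1/√(0.0124·1e-05) = 2840 rad/s.
Step 3 — f₀ = ω₀/(2π) = 452 Hz.
Step 4 — Series Q: Q = ω₀L/R = 2840·0.0124/353 = 0.09976.

(a) f₀ = 452 Hz  (b) Q = 0.09976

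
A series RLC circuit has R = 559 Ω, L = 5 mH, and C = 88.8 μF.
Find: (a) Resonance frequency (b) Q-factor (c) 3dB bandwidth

Step 1 — Resonance: ω₀ = 1/√(LC) = 1/√(0.005·8.88e-05) = 1501 rad/s.
Step 2 — f₀ = ω₀/(2π) = 238.9 Hz.
Step 3 — Series Q: Q = ω₀L/R = 1501·0.005/559 = 0.01342.
Step 4 — Bandwidth: Δω = ω₀/Q = 1.118e+05 rad/s; BW = Δω/(2π) = 1.779e+04 Hz.

(a) f₀ = 238.9 Hz  (b) Q = 0.01342  (c) BW = 1.779e+04 Hz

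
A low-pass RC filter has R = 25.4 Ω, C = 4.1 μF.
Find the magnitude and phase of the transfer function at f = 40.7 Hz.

Step 1 — Angular frequency: ω = 2π·40.7 = 255.7 rad/s.
Step 2 — Transfer function: H(jω) = 1/(1 + jωRC).
Step 3 — Denominator: 1 + jωRC = 1 + j·255.7·25.4·4.1e-06 = 1 + j0.02663.
Step 4 — H = 0.9993 - j0.02661.
Step 5 — Magnitude: |H| = 0.9996 (-0.0 dB); phase: φ = -1.5°.

|H| = 0.9996 (-0.0 dB), φ = -1.5°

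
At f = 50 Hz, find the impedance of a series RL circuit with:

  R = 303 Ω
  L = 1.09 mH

Step 1 — Angular frequency: ω = 2π·f = 2π·50 = 314.2 rad/s.
Step 2 — Component impedances:
  R: Z = R = 303 Ω
  L: Z = jωL = j·314.2·0.00109 = 0 + j0.3424 Ω
Step 3 — Series combination: Z_total = R + L = 303 + j0.3424 Ω = 303∠0.1° Ω.

Z = 303 + j0.3424 Ω = 303∠0.1° Ω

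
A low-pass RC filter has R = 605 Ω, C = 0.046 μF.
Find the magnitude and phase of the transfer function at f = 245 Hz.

Step 1 — Angular frequency: ω = 2π·245 = 1539 rad/s.
Step 2 — Transfer function: H(jω) = 1/(1 + jωRC).
Step 3 — Denominator: 1 + jωRC = 1 + j·1539·605·4.6e-08 = 1 + j0.04284.
Step 4 — H = 0.9982 - j0.04276.
Step 5 — Magnitude: |H| = 0.9991 (-0.0 dB); phase: φ = -2.5°.

|H| = 0.9991 (-0.0 dB), φ = -2.5°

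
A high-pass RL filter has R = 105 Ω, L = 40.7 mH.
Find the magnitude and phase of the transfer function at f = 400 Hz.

Step 1 — Angular frequency: ω = 2π·400 = 2513 rad/s.
Step 2 — Transfer function: H(jω) = jωL/(R + jωL).
Step 3 — Numerator jωL = j·102.3; denominator R + jωL = 105 + j102.3.
Step 4 — H = 0.4869 + j0.4998.
Step 5 — Magnitude: |H| = 0.6978 (-3.1 dB); phase: φ = 45.7°.

|H| = 0.6978 (-3.1 dB), φ = 45.7°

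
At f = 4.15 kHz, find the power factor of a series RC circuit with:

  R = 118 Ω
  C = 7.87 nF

Step 1 — Angular frequency: ω = 2π·f = 2π·4150 = 2.608e+04 rad/s.
Step 2 — Component impedances:
  R: Z = R = 118 Ω
  C: Z = 1/(jωC) = -j/(ω·C) = 0 - j4873 Ω
Step 3 — Series combination: Z_total = R + C = 118 - j4873 Ω = 4874∠-88.6° Ω.
Step 4 — Power factor: PF = cos(φ) = Re(Z)/|Z| = 118/4874 = 0.02421.
Step 5 — Type: Im(Z) = -4873 ⇒ leading (phase φ = -88.6°).

PF = 0.02421 (leading, φ = -88.6°)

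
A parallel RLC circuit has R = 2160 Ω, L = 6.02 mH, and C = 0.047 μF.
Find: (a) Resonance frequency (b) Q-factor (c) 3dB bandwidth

Step 1 — Resonance: ω₀ = 1/√(LC) = 1/√(0.00602·4.7e-08) = 5.945e+04 rad/s.
Step 2 — f₀ = ω₀/(2π) = 9462 Hz.
Step 3 — Parallel Q: Q = R/(ω₀L) = 2160/(5.945e+04·0.00602) = 6.035.
Step 4 — Bandwidth: Δω = ω₀/Q = 9850 rad/s; BW = Δω/(2π) = 1568 Hz.

(a) f₀ = 9462 Hz  (b) Q = 6.035  (c) BW = 1568 Hz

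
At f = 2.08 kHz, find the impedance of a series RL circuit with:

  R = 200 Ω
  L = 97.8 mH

Step 1 — Angular frequency: ω = 2π·f = 2π·2080 = 1.307e+04 rad/s.
Step 2 — Component impedances:
  R: Z = R = 200 Ω
  L: Z = jωL = j·1.307e+04·0.0978 = 0 + j1278 Ω
Step 3 — Series combination: Z_total = R + L = 200 + j1278 Ω = 1294∠81.1° Ω.

Z = 200 + j1278 Ω = 1294∠81.1° Ω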